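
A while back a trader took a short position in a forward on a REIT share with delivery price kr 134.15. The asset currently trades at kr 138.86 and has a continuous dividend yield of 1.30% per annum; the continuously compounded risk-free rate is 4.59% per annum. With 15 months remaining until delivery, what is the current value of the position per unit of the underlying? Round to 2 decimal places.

-kr 9.95

Current fair forward for the remaining 15 months: F = S·e^((r − q)·T), (r − q) = 0.0459 − 0.0130 = 0.0329
F = 138.86 · e^(0.0329 × 15/12) = 138.86 × 1.041982 = 144.6896
Value of long forward = (F − K)·e^(−rT) = (144.6896 − 134.15) · e^(−0.0459·15/12)
= 10.5396 × 0.944240 = 9.95
Short position value = −(long value) = -kr 9.95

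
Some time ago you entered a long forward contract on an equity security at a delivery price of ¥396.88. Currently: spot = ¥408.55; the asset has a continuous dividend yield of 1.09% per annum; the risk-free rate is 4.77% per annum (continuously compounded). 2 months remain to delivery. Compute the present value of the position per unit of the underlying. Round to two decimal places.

¥14.07

Current fair forward for the remaining 2 months: F = S·e^((r − q)·T), (r − q) = 0.0477 − 0.0109 = 0.0368
F = 408.55 · e^(0.0368 × 2/12) = 408.55 × 1.006152 = 411.0634
Value of long forward = (F − K)·e^(−rT) = (411.0634 − 396.88) · e^(−0.0477·2/12)
= 14.1834 × 0.992082 = 14.07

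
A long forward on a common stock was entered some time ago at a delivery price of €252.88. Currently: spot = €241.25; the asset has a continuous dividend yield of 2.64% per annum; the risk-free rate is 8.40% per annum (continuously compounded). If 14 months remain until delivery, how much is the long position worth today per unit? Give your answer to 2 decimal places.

Current fair forward for the remaining 14 months: F = S·e^((r − q)·T), (r − q) = 0.0840 − 0.0264 = 0.0576
F = 241.25 · e^(0.0576 × 14/12) = 241.25 × 1.069509 = 258.0190
Value of long forward = (F − K)·e^(−rT) = (258.0190 − 252.88) · e^(−0.0840·14/12)
= 5.1390 × 0.906649 = 4.66

€4.66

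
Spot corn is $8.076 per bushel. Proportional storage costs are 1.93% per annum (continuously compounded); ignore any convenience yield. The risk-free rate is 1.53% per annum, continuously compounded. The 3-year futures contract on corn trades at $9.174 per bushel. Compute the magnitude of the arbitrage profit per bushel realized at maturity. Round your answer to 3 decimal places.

Fair futures: F* = S·e^(carry·T), with carry = (r + u) = 0.0153 + 0.0193 = 0.0346
F* = 8.076 · e^(0.0346 × 3) = 8.076 · e^0.103800 = 8.076 × 1.109379 = $8.9593
Market $9.174 > fair $8.9593: forward overpriced → cash-and-carry (buy spot, short the forward).
At maturity, profit = |F_mkt − F*| = |9.174 − 8.9593| = $0.215 per bushel

$0.215 per bushel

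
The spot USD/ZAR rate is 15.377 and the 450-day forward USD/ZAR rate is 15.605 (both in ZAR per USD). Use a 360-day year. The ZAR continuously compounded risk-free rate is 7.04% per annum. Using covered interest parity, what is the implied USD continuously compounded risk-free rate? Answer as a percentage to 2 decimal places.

F = S·e^((r_ZAR − r_USD)T) ⇒ r_USD = r_ZAR − ln(F/S)/T
ln(15.605/15.377) = 0.014718; /(450/360) = 0.011774
r_USD = 0.0704 − 0.011774 = 0.058626
r_USD = 5.86%

5.86%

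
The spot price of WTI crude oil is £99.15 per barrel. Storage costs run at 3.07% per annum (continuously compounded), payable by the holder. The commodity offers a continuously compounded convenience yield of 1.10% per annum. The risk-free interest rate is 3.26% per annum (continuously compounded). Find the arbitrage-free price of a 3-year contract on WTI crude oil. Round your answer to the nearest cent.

Net carry = r + u − y = 0.0326 + 0.0307 − 0.0110 = 0.0523
F = S·e^((r+u−y)T) = 99.15 · e^(0.0523 × 3) = 99.15 · e^0.156900
= 99.15 × 1.169879 = £115.99 per barrel

£115.99 per barrel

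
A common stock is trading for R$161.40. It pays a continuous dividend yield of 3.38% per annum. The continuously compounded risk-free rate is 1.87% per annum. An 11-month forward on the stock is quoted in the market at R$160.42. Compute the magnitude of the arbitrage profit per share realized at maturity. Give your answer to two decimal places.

Fair forward: F* = S·e^(carry·T), with carry = (r − q) = 0.0187 − 0.0338 = -0.0151
F* = 161.40 · e^(-0.0151 × 11/12) = 161.40 · e^-0.013842 = 161.40 × 0.986253 = R$159.1812
Market R$160.42 > fair R$159.1812: forward overpriced → cash-and-carry (buy spot, short the forward).
At maturity, profit = |F_mkt − F*| = |160.42 − 159.1812| = R$1.24 per share

R$1.24 per share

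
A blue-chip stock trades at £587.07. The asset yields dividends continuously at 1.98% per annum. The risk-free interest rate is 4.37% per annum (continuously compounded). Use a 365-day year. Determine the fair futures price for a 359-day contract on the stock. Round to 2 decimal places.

£601.03

F = S·e^((r − q)T) = 587.07 · e^((0.0437 − 0.0198) × 359/365)
= 587.07 · e^0.023507 = 587.07 × 1.023785
F = £601.03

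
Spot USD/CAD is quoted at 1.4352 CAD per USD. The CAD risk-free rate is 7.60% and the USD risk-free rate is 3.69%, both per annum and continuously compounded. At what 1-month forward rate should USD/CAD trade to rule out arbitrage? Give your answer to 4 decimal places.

F = S·e^((r_CAD − r_USD)T) = 1.4352 · e^((0.0760 − 0.0369) × 1/12)
= 1.4352 · e^0.003258 = 1.4352 × 1.003263
F = 1.4399 CAD per USD

1.4399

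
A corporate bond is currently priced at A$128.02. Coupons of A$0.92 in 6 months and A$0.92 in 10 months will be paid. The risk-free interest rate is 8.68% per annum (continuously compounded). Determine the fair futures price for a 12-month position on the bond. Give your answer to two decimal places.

PV(coupons) I = 0.92·e^(−0.0868·6/12) + 0.92·e^(−0.0868·10/12)
I = 0.8809 + 0.8558 = 1.7367
F = (S − I)·e^(rT) = (128.02 − 1.7367) · e^(0.0868·12/12)
= 126.2833 · e^0.086800 = 126.2833 × 1.090679 = A$137.73

A$137.73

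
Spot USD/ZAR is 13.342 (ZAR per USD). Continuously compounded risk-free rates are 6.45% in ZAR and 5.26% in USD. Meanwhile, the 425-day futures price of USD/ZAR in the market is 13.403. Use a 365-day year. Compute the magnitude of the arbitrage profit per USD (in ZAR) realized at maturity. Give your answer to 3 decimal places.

Fair futures: F* = S·e^(carry·T), with carry = (r_ZAR − r_USD) = 0.0645 − 0.0526 = 0.0119
F* = 13.342 · e^(0.0119 × 425/365) = 13.342 · e^0.013856 = 13.342 × 1.013952 = 13.5281
Market 13.403 < fair 13.5281: forward underpriced → reverse cash-and-carry (short spot, go long the forward).
At maturity, profit = |F_mkt − F*| = |13.403 − 13.5281| = 0.125 per USD (in ZAR)

0.125 per USD (in ZAR)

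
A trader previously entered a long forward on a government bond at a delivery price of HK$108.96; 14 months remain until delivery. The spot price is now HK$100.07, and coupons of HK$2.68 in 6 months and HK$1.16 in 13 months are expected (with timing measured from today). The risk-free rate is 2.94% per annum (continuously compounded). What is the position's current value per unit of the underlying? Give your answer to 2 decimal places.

-HK$8.98

PV(remaining coupons) I = 2.68·e^(−0.0294·6/12) + 1.16·e^(−0.0294·13/12) = 3.7645
Current forward F = (S − I)·e^(rT) = (100.07 − 3.7645)·e^(0.0294·14/12) = 96.3055 × 1.034895 = 99.6661
Value (long) = (F − K)·e^(−rT) = (99.6661 − 108.96) × 0.966282 = -8.9805
Value = -HK$8.98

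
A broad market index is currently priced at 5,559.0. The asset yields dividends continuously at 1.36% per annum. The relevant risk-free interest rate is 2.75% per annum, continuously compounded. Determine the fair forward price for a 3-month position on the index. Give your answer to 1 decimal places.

F = S·e^((r − q)T) = 5559.0 · e^((0.0275 − 0.0136) × 3/12)
= 5559.0 · e^0.003475 = 5559.0 × 1.003481
F = 5,578.4

5,578.4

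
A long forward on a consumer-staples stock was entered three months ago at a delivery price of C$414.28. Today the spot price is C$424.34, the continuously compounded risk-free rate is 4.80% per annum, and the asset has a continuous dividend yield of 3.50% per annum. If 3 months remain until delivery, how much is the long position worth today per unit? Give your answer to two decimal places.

Current fair forward for the remaining 3 months: F = S·e^((r − q)·T), (r − q) = 0.0480 − 0.0350 = 0.0130
F = 424.34 · e^(0.0130 × 3/12) = 424.34 × 1.003255 = 425.7212
Value of long forward = (F − K)·e^(−rT) = (425.7212 − 414.28) · e^(−0.0480·3/12)
= 11.4412 × 0.988072 = 11.30

C$11.30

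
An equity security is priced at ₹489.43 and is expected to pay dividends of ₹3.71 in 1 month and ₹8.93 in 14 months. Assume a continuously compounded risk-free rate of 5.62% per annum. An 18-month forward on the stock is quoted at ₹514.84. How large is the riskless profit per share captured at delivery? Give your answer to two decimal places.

₹4.52 per share

PV(dividends) I = 3.71·e^(−0.0562·1/12) + 8.93·e^(−0.0562·14/12) = 12.0559
Fair forward F* = (S − I)·e^(rT) = (489.43 − 12.0559)·e^0.084300 = 477.3741 × 1.087955 = 519.3615
Market ₹514.84 < fair 519.3615: forward underpriced → reverse cash-and-carry (short the stock, invest proceeds at r, pay the dividends, go long the forward).
Profit at T = |F_mkt − F*| = |514.84 − 519.3615| = ₹4.52 per share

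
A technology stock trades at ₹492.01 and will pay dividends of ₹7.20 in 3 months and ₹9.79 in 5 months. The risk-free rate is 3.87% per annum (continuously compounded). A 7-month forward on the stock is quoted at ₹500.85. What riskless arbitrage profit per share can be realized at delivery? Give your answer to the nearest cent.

₹14.75 per share

PV(dividends) I = 7.20·e^(−0.0387·3/12) + 9.79·e^(−0.0387·5/12) = 16.7641
Fair forward F* = (S − I)·e^(rT) = (492.01 − 16.7641)·e^0.022575 = 475.2459 × 1.022832 = 486.0967
Market ₹500.85 > fair 486.0967: forward overpriced → cash-and-carry (borrow at r, buy the stock and collect the dividends, short the forward).
Profit at T = |F_mkt − F*| = |500.85 − 486.0967| = ₹14.75 per share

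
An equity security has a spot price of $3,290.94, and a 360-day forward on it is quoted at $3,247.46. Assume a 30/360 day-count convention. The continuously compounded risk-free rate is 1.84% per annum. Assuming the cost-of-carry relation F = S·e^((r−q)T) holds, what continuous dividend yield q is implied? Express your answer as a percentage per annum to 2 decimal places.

3.17%

From F = S·e^((r−q)T): (r − q) = ln(F/S)/T
ln(3247.46/3290.94) = ln(0.986788) = -0.013300
(r − q) = -0.013300 / (360/360) = -0.013300
q = r − ln(F/S)/T = 0.0184 + 0.013300 = 0.031700
q = 3.17%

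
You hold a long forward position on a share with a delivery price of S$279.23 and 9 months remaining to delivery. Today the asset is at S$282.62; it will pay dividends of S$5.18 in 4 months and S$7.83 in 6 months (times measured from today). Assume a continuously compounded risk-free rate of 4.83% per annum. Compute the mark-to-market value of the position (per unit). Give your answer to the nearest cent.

PV(remaining dividends) I = 5.18·e^(−0.0483·4/12) + 7.83·e^(−0.0483·6/12) = 12.7404
Current forward F = (S − I)·e^(rT) = (282.62 − 12.7404)·e^(0.0483·9/12) = 269.8796 × 1.036889 = 279.8352
Value (long) = (F − K)·e^(−rT) = (279.8352 − 279.23) × 0.964423 = 0.5837
Value = S$0.58

S$0.58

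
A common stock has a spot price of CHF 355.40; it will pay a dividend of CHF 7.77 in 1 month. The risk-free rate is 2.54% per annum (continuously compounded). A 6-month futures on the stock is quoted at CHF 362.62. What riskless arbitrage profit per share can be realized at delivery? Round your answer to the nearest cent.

PV(dividends) I = 7.77·e^(−0.0254·1/12) = 7.7536
Fair futures F* = (S − I)·e^(rT) = (355.40 − 7.7536)·e^0.012700 = 347.6464 × 1.012781 = 352.0897
Market CHF 362.62 > fair 352.0897: forward overpriced → cash-and-carry (borrow at r, buy the stock and collect the dividends, short the forward).
Profit at T = |F_mkt − F*| = |362.62 − 352.0897| = CHF 10.53 per share

CHF 10.53 per share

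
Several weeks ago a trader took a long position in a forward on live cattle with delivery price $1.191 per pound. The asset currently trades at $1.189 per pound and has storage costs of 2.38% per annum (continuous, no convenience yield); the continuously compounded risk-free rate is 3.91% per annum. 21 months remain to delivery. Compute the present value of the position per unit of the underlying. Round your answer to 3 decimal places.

$0.127 per pound

Current fair forward for the remaining 21 months: F = S·e^((r + u)·T), (r + u) = 0.0391 + 0.0238 = 0.0629
F = 1.189 · e^(0.0629 × 21/12) = 1.189 × 1.116362 = 1.3274
Value of long forward = (F − K)·e^(−rT) = (1.3274 − 1.191) · e^(−0.0391·21/12)
= 0.1364 × 0.933863 = 0.127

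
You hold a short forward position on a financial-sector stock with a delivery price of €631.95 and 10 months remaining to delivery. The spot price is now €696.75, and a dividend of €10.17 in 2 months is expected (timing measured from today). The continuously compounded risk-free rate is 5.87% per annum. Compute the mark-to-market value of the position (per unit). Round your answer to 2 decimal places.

-€84.90

PV(remaining dividends) I = 10.17·e^(−0.0587·2/12) = 10.0710
Current forward F = (S − I)·e^(rT) = (696.75 − 10.0710)·e^(0.0587·10/12) = 686.6790 × 1.050133 = 721.1043
Value (long) = (F − K)·e^(−rT) = (721.1043 − 631.95) × 0.952260 = 84.8981
Short position value = −(long value) = -€84.90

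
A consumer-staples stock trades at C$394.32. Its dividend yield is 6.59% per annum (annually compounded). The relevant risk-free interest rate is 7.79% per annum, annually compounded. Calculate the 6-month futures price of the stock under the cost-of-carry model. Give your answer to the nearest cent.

C$396.53

F = S · (1+r)^T / (1+q)^T
= 394.32 × 1.038220 / 1.032424 = 394.32 × 1.005614
F = C$396.53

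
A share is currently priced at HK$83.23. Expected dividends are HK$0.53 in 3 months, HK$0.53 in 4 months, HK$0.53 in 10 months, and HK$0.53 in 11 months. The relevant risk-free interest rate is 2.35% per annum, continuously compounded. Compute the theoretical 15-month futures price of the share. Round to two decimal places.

PV(dividends) I = 0.53·e^(−0.0235·3/12) + 0.53·e^(−0.0235·4/12) + 0.53·e^(−0.0235·10/12) + 0.53·e^(−0.0235·11/12)
I = 0.5269 + 0.5259 + 0.5197 + 0.5187 = 2.0912
F = (S − I)·e^(rT) = (83.23 − 2.0912) · e^(0.0235·15/12)
= 81.1388 · e^0.029375 = 81.1388 × 1.029811 = HK$83.56

HK$83.56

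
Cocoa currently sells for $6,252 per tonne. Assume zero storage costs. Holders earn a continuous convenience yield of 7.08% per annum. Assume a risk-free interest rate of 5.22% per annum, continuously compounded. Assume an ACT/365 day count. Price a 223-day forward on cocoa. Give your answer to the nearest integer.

$6,181 per tonne

Net carry = r + u − y = 0.0522 + 0.0000 − 0.0708 = -0.0186
F = S·e^((r+u−y)T) = 6252 · e^(-0.0186 × 223/365) = 6252 · e^-0.011364
= 6252 × 0.988700 = $6,181 per tonne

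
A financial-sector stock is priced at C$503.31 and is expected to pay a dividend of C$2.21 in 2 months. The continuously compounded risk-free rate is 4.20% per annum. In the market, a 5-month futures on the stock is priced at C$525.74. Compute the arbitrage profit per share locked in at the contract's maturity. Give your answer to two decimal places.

C$15.78 per share

PV(dividends) I = 2.21·e^(−0.0420·2/12) = 2.1946
Fair futures F* = (S − I)·e^(rT) = (503.31 − 2.1946)·e^0.017500 = 501.1154 × 1.017654 = 509.9621
Market C$525.74 > fair 509.9621: forward overpriced → cash-and-carry (borrow at r, buy the stock and collect the dividends, short the forward).
Profit at T = |F_mkt − F*| = |525.74 − 509.9621| = C$15.78 per share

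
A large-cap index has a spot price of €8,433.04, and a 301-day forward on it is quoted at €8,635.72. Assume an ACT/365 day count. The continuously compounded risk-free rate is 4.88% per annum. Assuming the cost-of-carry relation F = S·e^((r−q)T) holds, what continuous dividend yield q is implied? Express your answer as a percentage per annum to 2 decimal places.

From F = S·e^((r−q)T): (r − q) = ln(F/S)/T
ln(8635.72/8433.04) = ln(1.024034) = 0.023750
(r − q) = 0.023750 / (301/365) = 0.028800
q = r − ln(F/S)/T = 0.0488 − 0.028800 = 0.020000
q = 2.00%

2.00%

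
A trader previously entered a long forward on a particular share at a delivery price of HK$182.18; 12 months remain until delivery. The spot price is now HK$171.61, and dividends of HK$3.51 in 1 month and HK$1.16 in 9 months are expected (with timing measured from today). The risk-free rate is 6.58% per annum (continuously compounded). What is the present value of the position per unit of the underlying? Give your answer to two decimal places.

PV(remaining dividends) I = 3.51·e^(−0.0658·1/12) + 1.16·e^(−0.0658·9/12) = 4.5949
Current forward F = (S − I)·e^(rT) = (171.61 − 4.5949)·e^(0.0658·12/12) = 167.0151 × 1.068013 = 178.3743
Value (long) = (F − K)·e^(−rT) = (178.3743 − 182.18) × 0.936318 = -3.5633
Value = -HK$3.56

-HK$3.56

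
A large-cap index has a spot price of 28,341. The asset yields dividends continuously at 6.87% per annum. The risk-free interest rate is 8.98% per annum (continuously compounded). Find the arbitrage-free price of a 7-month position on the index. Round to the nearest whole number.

28,692

F = S·e^((r − q)T) = 28341 · e^((0.0898 − 0.0687) × 7/12)
= 28341 · e^0.012308 = 28341 × 1.012384
F = 28,692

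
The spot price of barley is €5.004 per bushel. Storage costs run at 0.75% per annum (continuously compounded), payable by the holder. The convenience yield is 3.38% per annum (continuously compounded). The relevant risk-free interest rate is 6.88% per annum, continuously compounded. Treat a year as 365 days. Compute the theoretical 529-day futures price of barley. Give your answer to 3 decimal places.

€5.322 per bushel

Net carry = r + u − y = 0.0688 + 0.0075 − 0.0338 = 0.0425
F = S·e^((r+u−y)T) = 5.004 · e^(0.0425 × 529/365) = 5.004 · e^0.061596
= 5.004 × 1.063533 = €5.322 per bushel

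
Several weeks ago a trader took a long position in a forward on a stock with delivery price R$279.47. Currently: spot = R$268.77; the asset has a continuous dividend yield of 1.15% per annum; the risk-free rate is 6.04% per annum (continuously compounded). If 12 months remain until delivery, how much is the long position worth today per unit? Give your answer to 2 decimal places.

R$2.61

Current fair forward for the remaining 12 months: F = S·e^((r − q)·T), (r − q) = 0.0604 − 0.0115 = 0.0489
F = 268.77 · e^(0.0489 × 12/12) = 268.77 × 1.050115 = 282.2394
Value of long forward = (F − K)·e^(−rT) = (282.2394 − 279.47) · e^(−0.0604·12/12)
= 2.7694 × 0.941388 = 2.61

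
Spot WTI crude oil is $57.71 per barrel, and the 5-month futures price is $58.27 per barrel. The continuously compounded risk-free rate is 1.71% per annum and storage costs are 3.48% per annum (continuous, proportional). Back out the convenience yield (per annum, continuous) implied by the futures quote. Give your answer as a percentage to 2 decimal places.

2.87%

F = S·e^((r+u−y)T) ⇒ (r+u−y) = ln(F/S)/T
ln(58.27/57.71) = 0.009657; /T ⇒ 0.023177
y = r + u − ln(F/S)/T = 0.0171 + 0.0348 − 0.023177 = 0.028723
y = 2.87%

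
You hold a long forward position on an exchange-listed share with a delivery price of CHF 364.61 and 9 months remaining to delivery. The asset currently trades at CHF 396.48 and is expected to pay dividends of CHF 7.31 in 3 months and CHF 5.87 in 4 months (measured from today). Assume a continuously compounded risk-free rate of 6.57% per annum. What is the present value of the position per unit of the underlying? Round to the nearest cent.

PV(remaining dividends) I = 7.31·e^(−0.0657·3/12) + 5.87·e^(−0.0657·4/12) = 12.9338
Current forward F = (S − I)·e^(rT) = (396.48 − 12.9338)·e^(0.0657·9/12) = 383.5462 × 1.050509 = 402.9187
Value (long) = (F − K)·e^(−rT) = (402.9187 − 364.61) × 0.951919 = 36.4668
Value = CHF 36.47

CHF 36.47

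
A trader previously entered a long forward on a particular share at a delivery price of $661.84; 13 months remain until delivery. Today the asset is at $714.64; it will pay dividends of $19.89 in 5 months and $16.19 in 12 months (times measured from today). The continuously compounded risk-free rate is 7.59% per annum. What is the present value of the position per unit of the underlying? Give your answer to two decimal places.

$70.77

PV(remaining dividends) I = 19.89·e^(−0.0759·5/12) + 16.19·e^(−0.0759·12/12) = 34.2775
Current forward F = (S − I)·e^(rT) = (714.64 − 34.2775)·e^(0.0759·13/12) = 680.3625 × 1.085700 = 738.6696
Value (long) = (F − K)·e^(−rT) = (738.6696 − 661.84) × 0.921065 = 70.7651
Value = $70.77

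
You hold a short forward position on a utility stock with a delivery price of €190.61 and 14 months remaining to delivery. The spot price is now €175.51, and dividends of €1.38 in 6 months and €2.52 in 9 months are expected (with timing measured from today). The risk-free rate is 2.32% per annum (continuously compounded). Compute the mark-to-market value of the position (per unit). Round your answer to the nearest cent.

PV(remaining dividends) I = 1.38·e^(−0.0232·6/12) + 2.52·e^(−0.0232·9/12) = 3.8406
Current forward F = (S − I)·e^(rT) = (175.51 − 3.8406)·e^(0.0232·14/12) = 171.6694 × 1.027436 = 176.3793
Value (long) = (F − K)·e^(−rT) = (176.3793 − 190.61) × 0.973296 = -13.8507
Short position value = −(long value) = €13.85

€13.85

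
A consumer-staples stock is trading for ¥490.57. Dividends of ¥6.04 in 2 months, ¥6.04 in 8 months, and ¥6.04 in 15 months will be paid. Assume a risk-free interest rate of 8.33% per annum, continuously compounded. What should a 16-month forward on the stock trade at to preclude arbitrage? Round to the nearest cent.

PV(dividends) I = 6.04·e^(−0.0833·2/12) + 6.04·e^(−0.0833·8/12) + 6.04·e^(−0.0833·15/12)
I = 5.9567 + 5.7137 + 5.4427 = 17.1131
F = (S − I)·e^(rT) = (490.57 − 17.1131) · e^(0.0833·16/12)
= 473.4569 · e^0.111067 = 473.4569 × 1.117470 = ¥529.07

¥529.07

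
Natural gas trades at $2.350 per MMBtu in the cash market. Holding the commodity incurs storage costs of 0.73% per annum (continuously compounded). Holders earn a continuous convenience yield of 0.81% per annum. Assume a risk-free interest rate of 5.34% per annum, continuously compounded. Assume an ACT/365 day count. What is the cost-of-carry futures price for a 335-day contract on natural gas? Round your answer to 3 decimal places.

Net carry = r + u − y = 0.0534 + 0.0073 − 0.0081 = 0.0526
F = S·e^((r+u−y)T) = 2.350 · e^(0.0526 × 335/365) = 2.350 · e^0.048277
= 2.350 × 1.049461 = $2.466 per MMBtu

$2.466 per MMBtu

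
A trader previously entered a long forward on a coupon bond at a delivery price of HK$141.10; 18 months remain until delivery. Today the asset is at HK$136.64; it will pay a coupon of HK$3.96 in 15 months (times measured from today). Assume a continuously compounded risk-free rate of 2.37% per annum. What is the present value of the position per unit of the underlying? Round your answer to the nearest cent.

PV(remaining coupons) I = 3.96·e^(−0.0237·15/12) = 3.8444
Current forward F = (S − I)·e^(rT) = (136.64 − 3.8444)·e^(0.0237·18/12) = 132.7956 × 1.036189 = 137.6013
Value (long) = (F − K)·e^(−rT) = (137.6013 − 141.10) × 0.965074 = -3.3765
Value = -HK$3.38

-HK$3.38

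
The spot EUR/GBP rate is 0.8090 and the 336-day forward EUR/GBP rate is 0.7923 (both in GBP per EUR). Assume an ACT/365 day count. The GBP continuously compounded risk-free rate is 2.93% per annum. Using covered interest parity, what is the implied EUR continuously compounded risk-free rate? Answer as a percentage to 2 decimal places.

5.20%

F = S·e^((r_GBP − r_EUR)T) ⇒ r_EUR = r_GBP − ln(F/S)/T
ln(0.7923/0.8090) = -0.020859; /(336/365) = -0.022659
r_EUR = 0.0293 + 0.022659 = 0.051959
r_EUR = 5.20%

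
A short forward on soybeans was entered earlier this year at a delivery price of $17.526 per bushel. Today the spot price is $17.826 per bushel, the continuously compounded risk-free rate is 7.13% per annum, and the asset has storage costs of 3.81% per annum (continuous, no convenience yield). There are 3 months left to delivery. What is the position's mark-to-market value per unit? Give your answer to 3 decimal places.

-$0.780 per bushel

Current fair forward for the remaining 3 months: F = S·e^((r + u)·T), (r + u) = 0.0713 + 0.0381 = 0.1094
F = 17.826 · e^(0.1094 × 3/12) = 17.826 × 1.027727 = 18.3203
Value of long forward = (F − K)·e^(−rT) = (18.3203 − 17.526) · e^(−0.0713·3/12)
= 0.7943 × 0.982333 = 0.780
Short position value = −(long value) = -$0.780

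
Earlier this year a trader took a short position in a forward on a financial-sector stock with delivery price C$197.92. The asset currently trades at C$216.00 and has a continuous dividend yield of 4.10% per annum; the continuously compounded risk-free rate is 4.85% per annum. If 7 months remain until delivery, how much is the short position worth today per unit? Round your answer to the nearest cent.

Current fair forward for the remaining 7 months: F = S·e^((r − q)·T), (r − q) = 0.0485 − 0.0410 = 0.0075
F = 216.00 · e^(0.0075 × 7/12) = 216.00 × 1.004385 = 216.9472
Value of long forward = (F − K)·e^(−rT) = (216.9472 − 197.92) · e^(−0.0485·7/12)
= 19.0272 × 0.972105 = 18.50
Short position value = −(long value) = -C$18.50

-C$18.50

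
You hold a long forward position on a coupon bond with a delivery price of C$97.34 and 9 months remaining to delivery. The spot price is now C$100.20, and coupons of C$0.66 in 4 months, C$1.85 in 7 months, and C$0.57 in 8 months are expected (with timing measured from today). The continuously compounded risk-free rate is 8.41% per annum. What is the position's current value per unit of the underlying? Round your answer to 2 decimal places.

C$5.87

PV(remaining coupons) I = 0.66·e^(−0.0841·4/12) + 1.85·e^(−0.0841·7/12) + 0.57·e^(−0.0841·8/12) = 2.9421
Current forward F = (S − I)·e^(rT) = (100.20 − 2.9421)·e^(0.0841·9/12) = 97.2579 × 1.065107 = 103.5901
Value (long) = (F − K)·e^(−rT) = (103.5901 − 97.34) × 0.938873 = 5.8681
Value = C$5.87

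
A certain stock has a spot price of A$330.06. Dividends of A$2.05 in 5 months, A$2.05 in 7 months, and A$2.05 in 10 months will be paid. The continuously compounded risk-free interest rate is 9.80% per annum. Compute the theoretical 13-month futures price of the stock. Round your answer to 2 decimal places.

A$360.59

PV(dividends) I = 2.05·e^(−0.0980·5/12) + 2.05·e^(−0.0980·7/12) + 2.05·e^(−0.0980·10/12)
I = 1.9680 + 1.9361 + 1.8892 = 5.7933
F = (S − I)·e^(rT) = (330.06 − 5.7933) · e^(0.0980·13/12)
= 324.2667 · e^0.106167 = 324.2667 × 1.112008 = A$360.59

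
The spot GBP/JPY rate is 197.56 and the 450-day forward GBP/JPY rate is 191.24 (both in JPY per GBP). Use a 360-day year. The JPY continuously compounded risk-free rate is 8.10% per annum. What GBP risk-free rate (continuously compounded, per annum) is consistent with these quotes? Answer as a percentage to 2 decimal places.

10.70%

F = S·e^((r_JPY − r_GBP)T) ⇒ r_GBP = r_JPY − ln(F/S)/T
ln(191.24/197.56) = -0.032513; /(450/360) = -0.026010
r_GBP = 0.0810 + 0.026010 = 0.107010
r_GBP = 10.70%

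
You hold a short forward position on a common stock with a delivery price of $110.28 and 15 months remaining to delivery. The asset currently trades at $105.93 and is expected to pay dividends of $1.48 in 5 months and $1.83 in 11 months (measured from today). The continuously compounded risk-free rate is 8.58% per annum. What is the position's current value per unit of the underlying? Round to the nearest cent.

PV(remaining dividends) I = 1.48·e^(−0.0858·5/12) + 1.83·e^(−0.0858·11/12) = 3.1196
Current forward F = (S − I)·e^(rT) = (105.93 − 3.1196)·e^(0.0858·15/12) = 102.8104 × 1.113213 = 114.4499
Value (long) = (F − K)·e^(−rT) = (114.4499 − 110.28) × 0.898301 = 3.7458
Short position value = −(long value) = -$3.75

-$3.75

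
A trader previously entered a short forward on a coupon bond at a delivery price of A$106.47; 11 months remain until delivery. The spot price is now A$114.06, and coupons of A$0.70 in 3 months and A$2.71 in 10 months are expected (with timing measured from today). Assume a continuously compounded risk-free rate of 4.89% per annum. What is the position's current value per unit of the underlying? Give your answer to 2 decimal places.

-A$8.96

PV(remaining coupons) I = 0.70·e^(−0.0489·3/12) + 2.71·e^(−0.0489·10/12) = 3.2933
Current forward F = (S − I)·e^(rT) = (114.06 − 3.2933)·e^(0.0489·11/12) = 110.7667 × 1.045845 = 115.8448
Value (long) = (F − K)·e^(−rT) = (115.8448 − 106.47) × 0.956165 = 8.9639
Short position value = −(long value) = -A$8.96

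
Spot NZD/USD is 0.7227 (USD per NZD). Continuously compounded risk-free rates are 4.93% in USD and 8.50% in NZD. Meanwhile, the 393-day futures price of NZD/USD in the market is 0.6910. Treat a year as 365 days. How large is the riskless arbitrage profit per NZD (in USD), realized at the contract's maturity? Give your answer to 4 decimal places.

Fair futures: F* = S·e^(carry·T), with carry = (r_USD − r_NZD) = 0.0493 − 0.0850 = -0.0357
F* = 0.7227 · e^(-0.0357 × 393/365) = 0.7227 · e^-0.038439 = 0.7227 × 0.962290 = 0.6954
Market 0.6910 < fair 0.6954: forward underpriced → reverse cash-and-carry (short spot, go long the forward).
At maturity, profit = |F_mkt − F*| = |0.6910 − 0.6954| = 0.0044 per NZD (in USD)

0.0044 per NZD (in USD)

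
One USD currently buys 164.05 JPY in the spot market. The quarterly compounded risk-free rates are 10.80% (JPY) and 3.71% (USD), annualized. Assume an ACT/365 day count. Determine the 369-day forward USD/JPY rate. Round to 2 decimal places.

176.02

By covered interest parity, F = S · (1+r_JPY/4)^(4T) / (1+r_USD/4)^(4T)
= 164.05 × 1.113753 / 1.038039 = 164.05 × 1.072939
F = 176.02 JPY per USD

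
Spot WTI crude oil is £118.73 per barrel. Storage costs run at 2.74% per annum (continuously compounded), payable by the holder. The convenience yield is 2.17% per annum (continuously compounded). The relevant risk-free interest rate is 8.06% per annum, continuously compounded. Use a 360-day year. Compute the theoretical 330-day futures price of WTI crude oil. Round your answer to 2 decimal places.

£128.50 per barrel

Net carry = r + u − y = 0.0806 + 0.0274 − 0.0217 = 0.0863
F = S·e^((r+u−y)T) = 118.73 · e^(0.0863 × 330/360) = 118.73 · e^0.079108
= 118.73 × 1.082321 = £128.50 per barrel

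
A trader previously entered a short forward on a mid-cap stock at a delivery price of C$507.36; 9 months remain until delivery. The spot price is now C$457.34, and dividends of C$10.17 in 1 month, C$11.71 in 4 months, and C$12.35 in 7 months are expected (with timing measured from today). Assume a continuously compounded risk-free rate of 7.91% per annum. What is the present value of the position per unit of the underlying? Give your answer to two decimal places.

PV(remaining dividends) I = 10.17·e^(−0.0791·1/12) + 11.71·e^(−0.0791·4/12) + 12.35·e^(−0.0791·7/12) = 33.3016
Current forward F = (S − I)·e^(rT) = (457.34 − 33.3016)·e^(0.0791·9/12) = 424.0384 × 1.061120 = 449.9556
Value (long) = (F − K)·e^(−rT) = (449.9556 − 507.36) × 0.942400 = -54.0979
Short position value = −(long value) = C$54.10

C$54.10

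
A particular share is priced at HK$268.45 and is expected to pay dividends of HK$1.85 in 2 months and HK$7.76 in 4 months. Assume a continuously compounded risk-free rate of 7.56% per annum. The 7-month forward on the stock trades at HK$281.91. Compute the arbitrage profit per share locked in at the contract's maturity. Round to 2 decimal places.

HK$11.17 per share

PV(dividends) I = 1.85·e^(−0.0756·2/12) + 7.76·e^(−0.0756·4/12) = 9.3937
Fair forward F* = (S − I)·e^(rT) = (268.45 − 9.3937)·e^0.044100 = 259.0563 × 1.045087 = 270.7364
Market HK$281.91 > fair 270.7364: forward overpriced → cash-and-carry (borrow at r, buy the stock and collect the dividends, short the forward).
Profit at T = |F_mkt − F*| = |281.91 − 270.7364| = HK$11.17 per share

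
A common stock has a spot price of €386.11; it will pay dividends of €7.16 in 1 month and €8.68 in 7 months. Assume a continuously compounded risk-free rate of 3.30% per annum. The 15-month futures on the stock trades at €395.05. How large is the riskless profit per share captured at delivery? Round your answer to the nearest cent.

PV(dividends) I = 7.16·e^(−0.0330·1/12) + 8.68·e^(−0.0330·7/12) = 15.6548
Fair futures F* = (S − I)·e^(rT) = (386.11 − 15.6548)·e^0.041250 = 370.4552 × 1.042113 = 386.0562
Market €395.05 > fair 386.0562: forward overpriced → cash-and-carry (borrow at r, buy the stock and collect the dividends, short the forward).
Profit at T = |F_mkt − F*| = |395.05 − 386.0562| = €8.99 per share

€8.99 per share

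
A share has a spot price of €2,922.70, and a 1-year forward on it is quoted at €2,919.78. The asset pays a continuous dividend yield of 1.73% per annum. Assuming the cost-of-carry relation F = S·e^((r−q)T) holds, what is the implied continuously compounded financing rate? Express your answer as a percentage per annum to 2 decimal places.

From F = S·e^((r−q)T): (r − q) = ln(F/S)/T
ln(2919.78/2922.70) = ln(0.999001) = -0.000999
(r − q) = -0.000999 / (1) = -0.000999
r = ln(F/S)/T + q = -0.000999 + 0.0173 = 0.016301
r = 1.63%

1.63%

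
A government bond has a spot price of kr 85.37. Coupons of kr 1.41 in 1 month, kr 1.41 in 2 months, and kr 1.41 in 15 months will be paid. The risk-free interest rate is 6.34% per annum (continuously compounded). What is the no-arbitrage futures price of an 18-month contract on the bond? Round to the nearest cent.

PV(coupons) I = 1.41·e^(−0.0634·1/12) + 1.41·e^(−0.0634·2/12) + 1.41·e^(−0.0634·15/12)
I = 1.4026 + 1.3952 + 1.3026 = 4.1004
F = (S − I)·e^(rT) = (85.37 − 4.1004) · e^(0.0634·18/12)
= 81.2696 · e^0.095100 = 81.2696 × 1.099769 = kr 89.38

kr 89.38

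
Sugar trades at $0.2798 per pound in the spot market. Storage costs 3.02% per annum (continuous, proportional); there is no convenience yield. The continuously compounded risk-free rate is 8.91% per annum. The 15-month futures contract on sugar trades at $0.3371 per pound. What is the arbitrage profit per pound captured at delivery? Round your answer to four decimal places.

$0.0123 per pound

Fair futures: F* = S·e^(carry·T), with carry = (r + u) = 0.0891 + 0.0302 = 0.1193
F* = 0.2798 · e^(0.1193 × 15/12) = 0.2798 · e^0.149125 = 0.2798 × 1.160818 = $0.3248
Market $0.3371 > fair $0.3248: forward overpriced → cash-and-carry (buy spot, short the forward).
At maturity, profit = |F_mkt − F*| = |0.3371 − 0.3248| = $0.0123 per pound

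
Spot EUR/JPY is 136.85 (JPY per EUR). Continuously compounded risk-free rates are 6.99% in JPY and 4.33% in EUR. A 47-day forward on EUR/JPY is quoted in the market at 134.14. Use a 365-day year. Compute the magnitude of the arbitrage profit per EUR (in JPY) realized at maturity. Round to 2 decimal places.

Fair forward: F* = S·e^(carry·T), with carry = (r_JPY − r_EUR) = 0.0699 − 0.0433 = 0.0266
F* = 136.85 · e^(0.0266 × 47/365) = 136.85 · e^0.003425 = 136.85 × 1.003431 = 137.3195
Market 134.14 < fair 137.3195: forward underpriced → reverse cash-and-carry (short spot, go long the forward).
At maturity, profit = |F_mkt − F*| = |134.14 − 137.3195| = 3.18 per EUR (in JPY)

3.18 per EUR (in JPY)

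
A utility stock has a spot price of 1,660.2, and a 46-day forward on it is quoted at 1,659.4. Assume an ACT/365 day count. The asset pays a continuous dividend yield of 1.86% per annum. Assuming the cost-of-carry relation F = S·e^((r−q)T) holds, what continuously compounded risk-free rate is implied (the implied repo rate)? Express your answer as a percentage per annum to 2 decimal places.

1.48%

From F = S·e^((r−q)T): (r − q) = ln(F/S)/T
ln(1659.4/1660.2) = ln(0.999518) = -0.000482
(r − q) = -0.000482 / (46/365) = -0.003825
r = ln(F/S)/T + q = -0.003825 + 0.0186 = 0.014775
r = 1.48%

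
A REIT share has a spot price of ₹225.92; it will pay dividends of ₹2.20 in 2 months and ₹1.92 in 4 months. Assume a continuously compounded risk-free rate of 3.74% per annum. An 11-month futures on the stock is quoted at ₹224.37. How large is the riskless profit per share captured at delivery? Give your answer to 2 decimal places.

₹5.20 per share

PV(dividends) I = 2.20·e^(−0.0374·2/12) + 1.92·e^(−0.0374·4/12) = 4.0825
Fair futures F* = (S − I)·e^(rT) = (225.92 − 4.0825)·e^0.034283 = 221.8375 × 1.034877 = 229.5745
Market ₹224.37 < fair 229.5745: forward underpriced → reverse cash-and-carry (short the stock, invest proceeds at r, pay the dividends, go long the forward).
Profit at T = |F_mkt − F*| = |224.37 − 229.5745| = ₹5.20 per share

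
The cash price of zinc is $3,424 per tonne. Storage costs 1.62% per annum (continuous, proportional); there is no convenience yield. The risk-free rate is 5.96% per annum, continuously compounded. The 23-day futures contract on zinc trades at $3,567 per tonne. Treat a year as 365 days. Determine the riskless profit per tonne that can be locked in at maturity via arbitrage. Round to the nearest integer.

$127 per tonne

Fair futures: F* = S·e^(carry·T), with carry = (r + u) = 0.0596 + 0.0162 = 0.0758
F* = 3424 · e^(0.0758 × 23/365) = 3424 · e^0.004776 = 3424 × 1.004787 = $3440.3907
Market $3567 > fair $3440.3907: forward overpriced → cash-and-carry (buy spot, short the forward).
At maturity, profit = |F_mkt − F*| = |3567 − 3440.3907| = $127 per tonne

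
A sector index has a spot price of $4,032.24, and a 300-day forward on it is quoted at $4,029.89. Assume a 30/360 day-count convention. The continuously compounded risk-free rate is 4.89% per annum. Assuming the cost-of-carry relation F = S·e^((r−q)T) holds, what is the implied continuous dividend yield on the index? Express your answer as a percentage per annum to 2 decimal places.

4.96%

From F = S·e^((r−q)T): (r − q) = ln(F/S)/T
ln(4029.89/4032.24) = ln(0.999417) = -0.000583
(r − q) = -0.000583 / (300/360) = -0.000700
q = r − ln(F/S)/T = 0.0489 + 0.000700 = 0.049600
q = 4.96%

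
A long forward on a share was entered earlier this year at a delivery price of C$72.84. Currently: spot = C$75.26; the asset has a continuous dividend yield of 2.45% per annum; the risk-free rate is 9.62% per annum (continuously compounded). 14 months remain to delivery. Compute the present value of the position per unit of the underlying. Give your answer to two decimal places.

Current fair forward for the remaining 14 months: F = S·e^((r − q)·T), (r − q) = 0.0962 − 0.0245 = 0.0717
F = 75.26 · e^(0.0717 × 14/12) = 75.26 × 1.087248 = 81.8263
Value of long forward = (F − K)·e^(−rT) = (81.8263 − 72.84) · e^(−0.0962·14/12)
= 8.9863 × 0.893836 = 8.03

C$8.03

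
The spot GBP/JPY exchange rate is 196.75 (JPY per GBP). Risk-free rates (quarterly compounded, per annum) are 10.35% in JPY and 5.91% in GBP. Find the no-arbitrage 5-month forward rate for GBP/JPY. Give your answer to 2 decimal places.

200.35

By covered interest parity, F = S · (1+r_JPY/4)^(4T) / (1+r_GBP/4)^(4T)
= 196.75 × 1.043496 / 1.024746 = 196.75 × 1.018297
F = 200.35 JPY per GBP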